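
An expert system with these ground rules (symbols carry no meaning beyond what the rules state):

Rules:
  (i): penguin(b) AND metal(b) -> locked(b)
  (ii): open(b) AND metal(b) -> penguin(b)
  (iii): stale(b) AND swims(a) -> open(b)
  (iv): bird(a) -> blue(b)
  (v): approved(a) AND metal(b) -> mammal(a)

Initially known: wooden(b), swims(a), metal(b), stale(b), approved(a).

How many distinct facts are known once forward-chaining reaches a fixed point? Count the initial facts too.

9

Round 1 — (iii), (v), derive open(b), mammal(a).
Round 2 — (ii), derive penguin(b).
Round 3 — (i), derive locked(b).
Closure: {approved(a), locked(b), mammal(a), metal(b), open(b), penguin(b), stale(b), swims(a), wooden(b)} — 9 facts.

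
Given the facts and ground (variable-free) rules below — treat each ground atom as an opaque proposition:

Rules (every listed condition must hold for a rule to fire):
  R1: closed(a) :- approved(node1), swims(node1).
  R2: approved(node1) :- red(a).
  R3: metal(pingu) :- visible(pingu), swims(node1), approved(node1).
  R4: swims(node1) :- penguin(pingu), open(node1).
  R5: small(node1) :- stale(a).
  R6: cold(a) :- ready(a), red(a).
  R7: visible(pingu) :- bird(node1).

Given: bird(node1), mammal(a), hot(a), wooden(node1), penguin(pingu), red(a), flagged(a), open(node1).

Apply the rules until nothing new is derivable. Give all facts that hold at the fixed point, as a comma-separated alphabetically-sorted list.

Round 1: R2 [approved(node1) :- red(a).]; R4 [swims(node1) :- penguin(pingu), open(node1).]; R7 [visible(pingu) :- bird(node1).]. New: approved(node1), swims(node1), visible(pingu).
Round 2: R1 [closed(a) :- approved(node1), swims(node1).]; R3 [metal(pingu) :- visible(pingu), swims(node1), approved(node1).]. New: closed(a), metal(pingu).

approved(node1), bird(node1), closed(a), flagged(a), hot(a), mammal(a), metal(pingu), open(node1), penguin(pingu), red(a), swims(node1), visible(pingu), wooden(node1)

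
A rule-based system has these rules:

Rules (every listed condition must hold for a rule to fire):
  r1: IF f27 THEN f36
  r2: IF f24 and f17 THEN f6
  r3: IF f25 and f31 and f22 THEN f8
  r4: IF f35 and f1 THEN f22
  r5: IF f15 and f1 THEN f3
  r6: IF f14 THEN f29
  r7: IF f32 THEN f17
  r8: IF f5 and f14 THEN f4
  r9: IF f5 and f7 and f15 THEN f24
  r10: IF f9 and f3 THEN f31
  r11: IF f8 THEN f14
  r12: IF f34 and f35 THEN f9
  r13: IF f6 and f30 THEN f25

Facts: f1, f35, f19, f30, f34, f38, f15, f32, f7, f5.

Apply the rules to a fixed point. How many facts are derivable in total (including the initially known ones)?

Round 1 — r4, r5, r7, r9, r12, derive f22, f3, f17, f24, f9.
Round 2 — r2, r10, derive f6, f31.
Round 3 — r13, derive f25.
Round 4 — r3, derive f8.
Round 5 — r11, derive f14.
Round 6 — r6, r8, derive f29, f4.
Closure: {f1, f14, f15, f17, f19, f22, f24, f25, f29, f3, f30, f31, f32, f34, f35, f38, f4, f5, f6, f7, f8, f9} — 22 facts.

22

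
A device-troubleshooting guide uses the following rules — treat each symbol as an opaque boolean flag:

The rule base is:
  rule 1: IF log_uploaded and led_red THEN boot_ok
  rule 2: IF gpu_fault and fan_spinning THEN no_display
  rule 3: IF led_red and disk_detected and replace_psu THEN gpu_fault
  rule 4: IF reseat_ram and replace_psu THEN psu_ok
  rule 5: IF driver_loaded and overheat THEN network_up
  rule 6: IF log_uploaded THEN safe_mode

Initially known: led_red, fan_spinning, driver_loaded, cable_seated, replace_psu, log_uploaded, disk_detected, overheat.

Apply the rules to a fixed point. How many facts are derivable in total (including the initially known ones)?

13

Round 1 fires rule 1, rule 3, rule 5, rule 6, giving boot_ok, gpu_fault, network_up, safe_mode.
Round 2 fires rule 2, giving no_display.
Closure: {boot_ok, cable_seated, disk_detected, driver_loaded, fan_spinning, gpu_fault, led_red, log_uploaded, network_up, no_display, overheat, replace_psu, safe_mode} — 13 facts.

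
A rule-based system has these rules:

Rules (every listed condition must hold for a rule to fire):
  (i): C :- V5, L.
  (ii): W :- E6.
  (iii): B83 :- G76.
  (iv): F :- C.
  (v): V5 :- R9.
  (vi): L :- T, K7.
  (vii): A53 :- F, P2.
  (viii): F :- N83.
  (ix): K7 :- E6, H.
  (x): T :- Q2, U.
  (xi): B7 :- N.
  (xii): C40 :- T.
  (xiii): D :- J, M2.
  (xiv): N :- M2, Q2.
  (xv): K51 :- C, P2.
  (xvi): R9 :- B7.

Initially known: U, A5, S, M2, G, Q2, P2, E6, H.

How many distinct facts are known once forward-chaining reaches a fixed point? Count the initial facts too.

22

Round 1: (ii) [W :- E6.]; (ix) [K7 :- E6, H.]; (x) [T :- Q2, U.]; (xiv) [N :- M2, Q2.]. Adds W, K7, T, N.
Round 2: (vi) [L :- T, K7.]; (xi) [B7 :- N.]; (xii) [C40 :- T.]. Adds L, B7, C40.
Round 3: (xvi) [R9 :- B7.]. Adds R9.
Round 4: (v) [V5 :- R9.]. Adds V5.
Round 5: (i) [C :- V5, L.]. Adds C.
Round 6: (iv) [F :- C.]; (xv) [K51 :- C, P2.]. Adds F, K51.
Round 7: (vii) [A53 :- F, P2.]. Adds A53.
Closure: {A5, A53, B7, C, C40, E6, F, G, H, K51, K7, L, M2, N, P2, Q2, R9, S, T, U, V5, W} — 22 facts.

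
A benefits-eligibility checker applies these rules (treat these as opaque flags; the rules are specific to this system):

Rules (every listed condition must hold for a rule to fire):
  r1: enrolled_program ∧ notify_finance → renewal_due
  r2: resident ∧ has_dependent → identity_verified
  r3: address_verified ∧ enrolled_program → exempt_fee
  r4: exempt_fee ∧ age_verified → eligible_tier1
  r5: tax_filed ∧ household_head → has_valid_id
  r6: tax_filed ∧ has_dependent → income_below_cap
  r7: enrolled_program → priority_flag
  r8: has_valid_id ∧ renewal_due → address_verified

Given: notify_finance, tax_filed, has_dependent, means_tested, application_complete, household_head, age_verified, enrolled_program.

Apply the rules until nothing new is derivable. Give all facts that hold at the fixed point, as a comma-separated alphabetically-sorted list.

Round 1 — r1, r5, r6, r7, derive renewal_due, has_valid_id, income_below_cap, priority_flag.
Round 2 — r8, derive address_verified.
Round 3 — r3, derive exempt_fee.
Round 4 — r4, derive eligible_tier1.

address_verified, age_verified, application_complete, eligible_tier1, enrolled_program, exempt_fee, has_dependent, has_valid_id, household_head, income_below_cap, means_tested, notify_finance, priority_flag, renewal_due, tax_filed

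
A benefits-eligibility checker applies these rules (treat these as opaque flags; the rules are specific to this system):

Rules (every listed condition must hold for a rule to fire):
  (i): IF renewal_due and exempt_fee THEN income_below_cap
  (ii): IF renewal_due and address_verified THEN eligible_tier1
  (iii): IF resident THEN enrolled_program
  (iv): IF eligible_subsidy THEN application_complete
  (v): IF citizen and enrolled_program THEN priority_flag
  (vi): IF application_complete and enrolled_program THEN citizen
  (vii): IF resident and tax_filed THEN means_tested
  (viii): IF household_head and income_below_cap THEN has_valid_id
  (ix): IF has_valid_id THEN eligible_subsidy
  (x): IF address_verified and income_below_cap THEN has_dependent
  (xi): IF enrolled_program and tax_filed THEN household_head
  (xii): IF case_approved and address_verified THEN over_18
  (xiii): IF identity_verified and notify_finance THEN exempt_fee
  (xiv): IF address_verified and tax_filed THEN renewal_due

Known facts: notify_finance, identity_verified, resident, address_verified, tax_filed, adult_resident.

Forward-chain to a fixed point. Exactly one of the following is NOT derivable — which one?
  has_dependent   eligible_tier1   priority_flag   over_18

Round 1: (iii) [IF resident THEN enrolled_program]; (vii) [IF resident and tax_filed THEN means_tested]; (xiii) [IF identity_verified and notify_finance THEN exempt_fee]; (xiv) [IF address_verified and tax_filed THEN renewal_due]. Adds enrolled_program, means_tested, exempt_fee, renewal_due.
Round 2: (i) [IF renewal_due and exempt_fee THEN income_below_cap]; (ii) [IF renewal_due and address_verified THEN eligible_tier1]; (xi) [IF enrolled_program and tax_filed THEN household_head]. Adds income_below_cap, eligible_tier1, household_head.
Round 3: (viii) [IF household_head and income_below_cap THEN has_valid_id]; (x) [IF address_verified and income_below_cap THEN has_dependent]. Adds has_valid_id, has_dependent.
Round 4: (ix) [IF has_valid_id THEN eligible_subsidy]. Adds eligible_subsidy.
Round 5: (iv) [IF eligible_subsidy THEN application_complete]. Adds application_complete.
Round 6: (vi) [IF application_complete and enrolled_program THEN citizen]. Adds citizen.
Round 7: (v) [IF citizen and enrolled_program THEN priority_flag]. Adds priority_flag.
Derived: eligible_tier1 (round 2), priority_flag (round 7), has_dependent (round 3). over_18 never appears in any round.

over_18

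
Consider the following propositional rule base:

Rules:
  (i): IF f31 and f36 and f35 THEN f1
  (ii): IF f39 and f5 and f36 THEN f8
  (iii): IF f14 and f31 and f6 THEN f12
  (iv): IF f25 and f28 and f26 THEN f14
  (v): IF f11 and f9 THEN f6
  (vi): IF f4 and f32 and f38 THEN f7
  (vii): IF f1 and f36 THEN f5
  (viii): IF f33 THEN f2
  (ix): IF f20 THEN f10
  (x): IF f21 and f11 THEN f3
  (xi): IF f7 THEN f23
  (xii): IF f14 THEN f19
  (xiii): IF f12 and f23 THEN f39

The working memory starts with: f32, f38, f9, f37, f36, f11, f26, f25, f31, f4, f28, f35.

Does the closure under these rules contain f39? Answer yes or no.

Round 1: (i) [IF f31 and f36 and f35 THEN f1]; (iv) [IF f25 and f28 and f26 THEN f14]; (v) [IF f11 and f9 THEN f6]; (vi) [IF f4 and f32 and f38 THEN f7]. New: f1, f14, f6, f7.
Round 2: (iii) [IF f14 and f31 and f6 THEN f12]; (vii) [IF f1 and f36 THEN f5]; (xi) [IF f7 THEN f23]; (xii) [IF f14 THEN f19]. New: f12, f5, f23, f19.
Round 3: (xiii) [IF f12 and f23 THEN f39]. New: f39.
Round 4: (ii) [IF f39 and f5 and f36 THEN f8]. New: f8.
f39 appears in round 3, so it is derivable.

yes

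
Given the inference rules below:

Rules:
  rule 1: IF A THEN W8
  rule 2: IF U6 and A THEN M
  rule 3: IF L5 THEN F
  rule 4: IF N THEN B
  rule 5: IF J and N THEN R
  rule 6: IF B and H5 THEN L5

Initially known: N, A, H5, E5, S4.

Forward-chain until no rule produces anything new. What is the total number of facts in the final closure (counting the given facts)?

Round 1: rule 1 [IF A THEN W8]; rule 4 [IF N THEN B]. Adds W8, B.
Round 2: rule 6 [IF B and H5 THEN L5]. Adds L5.
Round 3: rule 3 [IF L5 THEN F]. Adds F.
Closure: {A, B, E5, F, H5, L5, N, S4, W8} — 9 facts.

9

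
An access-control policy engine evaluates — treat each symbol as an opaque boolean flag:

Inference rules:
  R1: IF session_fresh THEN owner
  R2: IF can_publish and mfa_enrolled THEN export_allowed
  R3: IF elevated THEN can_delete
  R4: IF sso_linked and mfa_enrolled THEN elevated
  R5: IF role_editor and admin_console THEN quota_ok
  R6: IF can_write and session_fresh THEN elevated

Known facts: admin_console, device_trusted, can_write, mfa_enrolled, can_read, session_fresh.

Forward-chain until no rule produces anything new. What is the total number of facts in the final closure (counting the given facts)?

9

[1] R1 [IF session_fresh THEN owner]; R6 [IF can_write and session_fresh THEN elevated]. ⇒ new: owner, elevated.
[2] R3 [IF elevated THEN can_delete]. ⇒ new: can_delete.
Closure: {admin_console, can_delete, can_read, can_write, device_trusted, elevated, mfa_enrolled, owner, session_fresh} — 9 facts.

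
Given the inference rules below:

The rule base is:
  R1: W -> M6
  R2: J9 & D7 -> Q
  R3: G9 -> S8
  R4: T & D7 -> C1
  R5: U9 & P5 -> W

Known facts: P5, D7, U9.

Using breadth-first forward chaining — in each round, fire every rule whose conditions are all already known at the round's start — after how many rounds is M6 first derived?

Round 1 fires R5, giving W.
Round 2 fires R1, giving M6.
M6 first appears in round 2.

2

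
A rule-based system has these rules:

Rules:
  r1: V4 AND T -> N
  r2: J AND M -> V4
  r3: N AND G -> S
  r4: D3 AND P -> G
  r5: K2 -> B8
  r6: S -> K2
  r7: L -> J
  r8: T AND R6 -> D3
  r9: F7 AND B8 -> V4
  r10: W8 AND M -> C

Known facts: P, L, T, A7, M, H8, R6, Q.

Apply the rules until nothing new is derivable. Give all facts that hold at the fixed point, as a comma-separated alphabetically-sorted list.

A7, B8, D3, G, H8, J, K2, L, M, N, P, Q, R6, S, T, V4

Round 1 fires r7, r8, giving J, D3.
Round 2 fires r2, r4, giving V4, G.
Round 3 fires r1, giving N.
Round 4 fires r3, giving S.
Round 5 fires r6, giving K2.
Round 6 fires r5, giving B8.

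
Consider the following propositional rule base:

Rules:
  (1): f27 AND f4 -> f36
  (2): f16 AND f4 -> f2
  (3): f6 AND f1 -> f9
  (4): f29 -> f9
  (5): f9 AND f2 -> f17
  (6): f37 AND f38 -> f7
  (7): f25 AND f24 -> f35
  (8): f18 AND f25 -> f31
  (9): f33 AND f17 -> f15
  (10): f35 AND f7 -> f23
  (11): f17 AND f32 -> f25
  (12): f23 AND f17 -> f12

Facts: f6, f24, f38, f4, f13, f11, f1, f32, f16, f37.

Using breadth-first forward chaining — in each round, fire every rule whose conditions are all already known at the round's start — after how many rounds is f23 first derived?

Round 1: (2) [f16 AND f4 -> f2]; (3) [f6 AND f1 -> f9]; (6) [f37 AND f38 -> f7]. New: f2, f9, f7.
Round 2: (5) [f9 AND f2 -> f17]. New: f17.
Round 3: (11) [f17 AND f32 -> f25]. New: f25.
Round 4: (7) [f25 AND f24 -> f35]. New: f35.
Round 5: (10) [f35 AND f7 -> f23]. New: f23.
f23 first appears in round 5.

5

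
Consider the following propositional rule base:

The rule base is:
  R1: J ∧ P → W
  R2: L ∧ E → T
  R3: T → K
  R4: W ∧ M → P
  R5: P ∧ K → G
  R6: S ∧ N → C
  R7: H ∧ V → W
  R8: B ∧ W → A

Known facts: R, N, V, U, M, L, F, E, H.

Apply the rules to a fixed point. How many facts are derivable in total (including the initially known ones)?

14

[1] R2 [L ∧ E → T]; R7 [H ∧ V → W]. ⇒ new: T, W.
[2] R3 [T → K]; R4 [W ∧ M → P]. ⇒ new: K, P.
[3] R5 [P ∧ K → G]. ⇒ new: G.
Closure: {E, F, G, H, K, L, M, N, P, R, T, U, V, W} — 14 facts.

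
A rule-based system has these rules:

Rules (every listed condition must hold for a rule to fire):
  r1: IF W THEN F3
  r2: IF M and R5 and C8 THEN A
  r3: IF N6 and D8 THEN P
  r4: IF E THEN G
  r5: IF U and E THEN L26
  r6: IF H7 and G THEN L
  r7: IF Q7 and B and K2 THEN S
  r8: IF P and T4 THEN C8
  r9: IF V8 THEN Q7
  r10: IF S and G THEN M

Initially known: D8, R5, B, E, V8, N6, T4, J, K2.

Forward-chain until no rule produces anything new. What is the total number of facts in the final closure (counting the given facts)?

Round 1: r3 [IF N6 and D8 THEN P]; r4 [IF E THEN G]; r9 [IF V8 THEN Q7]. New: P, G, Q7.
Round 2: r7 [IF Q7 and B and K2 THEN S]; r8 [IF P and T4 THEN C8]. New: S, C8.
Round 3: r10 [IF S and G THEN M]. New: M.
Round 4: r2 [IF M and R5 and C8 THEN A]. New: A.
Closure: {A, B, C8, D8, E, G, J, K2, M, N6, P, Q7, R5, S, T4, V8} — 16 facts.

16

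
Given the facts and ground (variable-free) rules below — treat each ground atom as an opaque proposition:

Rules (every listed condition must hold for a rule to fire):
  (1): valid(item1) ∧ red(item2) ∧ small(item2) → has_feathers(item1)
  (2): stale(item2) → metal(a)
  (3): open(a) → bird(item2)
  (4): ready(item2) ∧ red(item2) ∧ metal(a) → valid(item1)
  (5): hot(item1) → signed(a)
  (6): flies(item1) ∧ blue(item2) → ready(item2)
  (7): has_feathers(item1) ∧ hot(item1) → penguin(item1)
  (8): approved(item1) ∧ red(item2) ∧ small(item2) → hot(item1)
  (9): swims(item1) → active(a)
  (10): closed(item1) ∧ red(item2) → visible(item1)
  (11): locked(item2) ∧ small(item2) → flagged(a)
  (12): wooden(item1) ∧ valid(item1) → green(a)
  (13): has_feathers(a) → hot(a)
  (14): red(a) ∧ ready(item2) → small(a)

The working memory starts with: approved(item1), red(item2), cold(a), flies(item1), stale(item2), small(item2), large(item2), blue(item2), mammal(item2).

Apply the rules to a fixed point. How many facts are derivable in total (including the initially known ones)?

16

Round 1: (2) [stale(item2) → metal(a)]; (6) [flies(item1) ∧ blue(item2) → ready(item2)]; (8) [approved(item1) ∧ red(item2) ∧ small(item2) → hot(item1)]. New: metal(a), ready(item2), hot(item1).
Round 2: (4) [ready(item2) ∧ red(item2) ∧ metal(a) → valid(item1)]; (5) [hot(item1) → signed(a)]. New: valid(item1), signed(a).
Round 3: (1) [valid(item1) ∧ red(item2) ∧ small(item2) → has_feathers(item1)]. New: has_feathers(item1).
Round 4: (7) [has_feathers(item1) ∧ hot(item1) → penguin(item1)]. New: penguin(item1).
Closure: {approved(item1), blue(item2), cold(a), flies(item1), has_feathers(item1), hot(item1), large(item2), mammal(item2), metal(a), penguin(item1), ready(item2), red(item2), signed(a), small(item2), stale(item2), valid(item1)} — 16 facts.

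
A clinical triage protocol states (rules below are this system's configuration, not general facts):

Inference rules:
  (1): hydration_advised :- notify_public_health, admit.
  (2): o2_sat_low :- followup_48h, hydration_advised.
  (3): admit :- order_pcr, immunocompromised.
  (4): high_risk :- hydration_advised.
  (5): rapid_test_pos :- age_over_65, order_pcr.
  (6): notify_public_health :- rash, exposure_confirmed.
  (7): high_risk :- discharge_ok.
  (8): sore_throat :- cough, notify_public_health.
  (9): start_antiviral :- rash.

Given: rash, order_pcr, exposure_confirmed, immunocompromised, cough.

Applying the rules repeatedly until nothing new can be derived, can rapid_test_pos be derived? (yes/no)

no

Round 1: (3) [admit :- order_pcr, immunocompromised.]; (6) [notify_public_health :- rash, exposure_confirmed.]; (9) [start_antiviral :- rash.]. New: admit, notify_public_health, start_antiviral.
Round 2: (1) [hydration_advised :- notify_public_health, admit.]; (8) [sore_throat :- cough, notify_public_health.]. New: hydration_advised, sore_throat.
Round 3: (4) [high_risk :- hydration_advised.]. New: high_risk.
Fixed point reached. rapid_test_pos is concluded only by (5); (5) needs age_over_65 (never derived).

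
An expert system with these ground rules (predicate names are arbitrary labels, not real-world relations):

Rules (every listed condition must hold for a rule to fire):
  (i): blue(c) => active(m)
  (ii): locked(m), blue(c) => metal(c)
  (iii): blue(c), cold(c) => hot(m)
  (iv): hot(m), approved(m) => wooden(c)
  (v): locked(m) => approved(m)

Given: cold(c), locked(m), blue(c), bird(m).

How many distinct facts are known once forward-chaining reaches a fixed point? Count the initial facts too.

9

[1] (i) [blue(c) => active(m)]; (ii) [locked(m), blue(c) => metal(c)]; (iii) [blue(c), cold(c) => hot(m)]; (v) [locked(m) => approved(m)]. ⇒ new: active(m), metal(c), hot(m), approved(m).
[2] (iv) [hot(m), approved(m) => wooden(c)]. ⇒ new: wooden(c).
Closure: {active(m), approved(m), bird(m), blue(c), cold(c), hot(m), locked(m), metal(c), wooden(c)} — 9 facts.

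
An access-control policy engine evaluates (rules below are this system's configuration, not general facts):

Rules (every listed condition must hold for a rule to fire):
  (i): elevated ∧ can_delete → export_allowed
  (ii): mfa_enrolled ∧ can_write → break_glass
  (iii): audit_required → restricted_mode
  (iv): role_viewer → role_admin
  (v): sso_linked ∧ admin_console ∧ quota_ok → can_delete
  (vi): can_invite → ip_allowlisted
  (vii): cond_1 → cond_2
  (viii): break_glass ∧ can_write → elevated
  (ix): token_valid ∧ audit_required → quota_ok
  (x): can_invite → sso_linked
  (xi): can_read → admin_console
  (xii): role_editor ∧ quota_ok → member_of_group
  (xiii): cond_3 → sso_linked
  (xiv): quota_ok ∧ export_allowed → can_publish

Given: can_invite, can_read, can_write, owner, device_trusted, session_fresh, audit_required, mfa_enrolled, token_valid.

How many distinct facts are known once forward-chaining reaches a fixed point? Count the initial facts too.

Round 1 — (ii), (iii), (vi), (ix), (x), (xi), derive break_glass, restricted_mode, ip_allowlisted, quota_ok, sso_linked, admin_console.
Round 2 — (v), (viii), derive can_delete, elevated.
Round 3 — (i), derive export_allowed.
Round 4 — (xiv), derive can_publish.
Closure: {admin_console, audit_required, break_glass, can_delete, can_invite, can_publish, can_read, can_write, device_trusted, elevated, export_allowed, ip_allowlisted, mfa_enrolled, owner, quota_ok, restricted_mode, session_fresh, sso_linked, token_valid} — 19 facts.

19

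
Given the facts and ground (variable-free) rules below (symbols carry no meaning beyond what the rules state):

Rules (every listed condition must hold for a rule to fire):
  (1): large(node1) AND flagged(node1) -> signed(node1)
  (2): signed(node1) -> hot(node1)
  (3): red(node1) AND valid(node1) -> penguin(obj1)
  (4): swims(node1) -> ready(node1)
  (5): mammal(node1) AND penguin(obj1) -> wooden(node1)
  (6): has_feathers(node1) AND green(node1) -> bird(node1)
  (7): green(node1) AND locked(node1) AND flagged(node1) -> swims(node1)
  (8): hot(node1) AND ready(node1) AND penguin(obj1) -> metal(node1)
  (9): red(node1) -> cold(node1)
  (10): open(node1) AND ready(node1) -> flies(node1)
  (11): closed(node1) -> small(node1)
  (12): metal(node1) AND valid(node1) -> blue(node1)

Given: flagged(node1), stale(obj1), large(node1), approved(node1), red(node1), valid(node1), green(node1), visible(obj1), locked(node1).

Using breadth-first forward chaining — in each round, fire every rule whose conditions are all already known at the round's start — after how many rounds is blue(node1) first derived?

4

Round 1: (1) [large(node1) AND flagged(node1) -> signed(node1)]; (3) [red(node1) AND valid(node1) -> penguin(obj1)]; (7) [green(node1) AND locked(node1) AND flagged(node1) -> swims(node1)]; (9) [red(node1) -> cold(node1)]. Adds signed(node1), penguin(obj1), swims(node1), cold(node1).
Round 2: (2) [signed(node1) -> hot(node1)]; (4) [swims(node1) -> ready(node1)]. Adds hot(node1), ready(node1).
Round 3: (8) [hot(node1) AND ready(node1) AND penguin(obj1) -> metal(node1)]. Adds metal(node1).
Round 4: (12) [metal(node1) AND valid(node1) -> blue(node1)]. Adds blue(node1).
blue(node1) first appears in round 4.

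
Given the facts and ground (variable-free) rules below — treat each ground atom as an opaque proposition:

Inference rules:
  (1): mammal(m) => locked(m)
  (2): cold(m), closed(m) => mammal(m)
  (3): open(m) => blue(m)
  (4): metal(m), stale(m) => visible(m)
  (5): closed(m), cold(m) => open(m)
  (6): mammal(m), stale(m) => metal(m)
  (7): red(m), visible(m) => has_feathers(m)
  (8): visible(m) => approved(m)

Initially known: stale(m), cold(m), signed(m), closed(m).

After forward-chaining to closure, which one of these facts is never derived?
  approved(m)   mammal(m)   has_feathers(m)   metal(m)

[1] (2) [cold(m), closed(m) => mammal(m)]; (5) [closed(m), cold(m) => open(m)]. ⇒ new: mammal(m), open(m).
[2] (1) [mammal(m) => locked(m)]; (3) [open(m) => blue(m)]; (6) [mammal(m), stale(m) => metal(m)]. ⇒ new: locked(m), blue(m), metal(m).
[3] (4) [metal(m), stale(m) => visible(m)]. ⇒ new: visible(m).
[4] (8) [visible(m) => approved(m)]. ⇒ new: approved(m).
Derived: approved(m) (round 4), mammal(m) (round 1), metal(m) (round 2). has_feathers(m) never appears in any round.

has_feathers(m)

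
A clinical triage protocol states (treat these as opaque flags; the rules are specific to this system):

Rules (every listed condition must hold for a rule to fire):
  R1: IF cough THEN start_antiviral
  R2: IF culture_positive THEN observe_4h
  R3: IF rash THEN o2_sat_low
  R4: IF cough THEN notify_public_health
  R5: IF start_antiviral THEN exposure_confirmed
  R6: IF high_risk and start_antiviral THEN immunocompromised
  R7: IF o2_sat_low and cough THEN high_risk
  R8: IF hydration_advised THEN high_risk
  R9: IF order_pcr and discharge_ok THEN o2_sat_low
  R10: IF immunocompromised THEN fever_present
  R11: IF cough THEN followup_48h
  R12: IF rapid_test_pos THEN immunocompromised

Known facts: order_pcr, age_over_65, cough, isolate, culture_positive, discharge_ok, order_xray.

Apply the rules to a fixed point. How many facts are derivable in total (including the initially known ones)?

16

Round 1: R1 [IF cough THEN start_antiviral]; R2 [IF culture_positive THEN observe_4h]; R4 [IF cough THEN notify_public_health]; R9 [IF order_pcr and discharge_ok THEN o2_sat_low]; R11 [IF cough THEN followup_48h]. New: start_antiviral, observe_4h, notify_public_health, o2_sat_low, followup_48h.
Round 2: R5 [IF start_antiviral THEN exposure_confirmed]; R7 [IF o2_sat_low and cough THEN high_risk]. New: exposure_confirmed, high_risk.
Round 3: R6 [IF high_risk and start_antiviral THEN immunocompromised]. New: immunocompromised.
Round 4: R10 [IF immunocompromised THEN fever_present]. New: fever_present.
Closure: {age_over_65, cough, culture_positive, discharge_ok, exposure_confirmed, fever_present, followup_48h, high_risk, immunocompromised, isolate, notify_public_health, o2_sat_low, observe_4h, order_pcr, order_xray, start_antiviral} — 16 facts.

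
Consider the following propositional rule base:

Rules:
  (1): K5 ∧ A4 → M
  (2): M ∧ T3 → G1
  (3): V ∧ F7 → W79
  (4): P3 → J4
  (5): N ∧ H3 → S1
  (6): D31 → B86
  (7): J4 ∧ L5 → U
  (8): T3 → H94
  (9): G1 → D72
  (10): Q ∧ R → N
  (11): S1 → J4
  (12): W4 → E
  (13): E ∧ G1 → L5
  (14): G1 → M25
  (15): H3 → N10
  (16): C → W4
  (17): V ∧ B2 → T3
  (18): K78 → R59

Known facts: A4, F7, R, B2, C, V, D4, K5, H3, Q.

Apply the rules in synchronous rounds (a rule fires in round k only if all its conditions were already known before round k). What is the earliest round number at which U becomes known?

[1] (1) [K5 ∧ A4 → M]; (3) [V ∧ F7 → W79]; (10) [Q ∧ R → N]; (15) [H3 → N10]; (16) [C → W4]; (17) [V ∧ B2 → T3]. ⇒ new: M, W79, N, N10, W4, T3.
[2] (2) [M ∧ T3 → G1]; (5) [N ∧ H3 → S1]; (8) [T3 → H94]; (12) [W4 → E]. ⇒ new: G1, S1, H94, E.
[3] (9) [G1 → D72]; (11) [S1 → J4]; (13) [E ∧ G1 → L5]; (14) [G1 → M25]. ⇒ new: D72, J4, L5, M25.
[4] (7) [J4 ∧ L5 → U]. ⇒ new: U.
U first appears in round 4.

4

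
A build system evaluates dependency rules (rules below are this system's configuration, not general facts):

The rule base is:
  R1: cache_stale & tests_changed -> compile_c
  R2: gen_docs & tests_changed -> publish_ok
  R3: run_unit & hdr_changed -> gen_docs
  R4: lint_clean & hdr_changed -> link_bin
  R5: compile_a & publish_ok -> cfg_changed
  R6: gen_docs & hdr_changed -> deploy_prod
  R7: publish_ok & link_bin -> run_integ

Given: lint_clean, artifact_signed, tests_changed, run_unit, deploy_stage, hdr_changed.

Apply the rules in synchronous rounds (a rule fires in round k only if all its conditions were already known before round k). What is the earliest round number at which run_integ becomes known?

Round 1 fires R3, R4, giving gen_docs, link_bin.
Round 2 fires R2, R6, giving publish_ok, deploy_prod.
Round 3 fires R7, giving run_integ.
run_integ first appears in round 3.

3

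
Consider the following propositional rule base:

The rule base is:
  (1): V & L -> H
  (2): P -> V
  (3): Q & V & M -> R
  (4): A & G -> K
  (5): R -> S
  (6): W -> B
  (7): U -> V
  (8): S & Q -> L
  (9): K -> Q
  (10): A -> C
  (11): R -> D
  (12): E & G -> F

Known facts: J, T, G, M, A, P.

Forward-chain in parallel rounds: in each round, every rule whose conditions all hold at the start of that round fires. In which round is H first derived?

6

Round 1: (2) [P -> V]; (4) [A & G -> K]; (10) [A -> C]. New: V, K, C.
Round 2: (9) [K -> Q]. New: Q.
Round 3: (3) [Q & V & M -> R]. New: R.
Round 4: (5) [R -> S]; (11) [R -> D]. New: S, D.
Round 5: (8) [S & Q -> L]. New: L.
Round 6: (1) [V & L -> H]. New: H.
H first appears in round 6.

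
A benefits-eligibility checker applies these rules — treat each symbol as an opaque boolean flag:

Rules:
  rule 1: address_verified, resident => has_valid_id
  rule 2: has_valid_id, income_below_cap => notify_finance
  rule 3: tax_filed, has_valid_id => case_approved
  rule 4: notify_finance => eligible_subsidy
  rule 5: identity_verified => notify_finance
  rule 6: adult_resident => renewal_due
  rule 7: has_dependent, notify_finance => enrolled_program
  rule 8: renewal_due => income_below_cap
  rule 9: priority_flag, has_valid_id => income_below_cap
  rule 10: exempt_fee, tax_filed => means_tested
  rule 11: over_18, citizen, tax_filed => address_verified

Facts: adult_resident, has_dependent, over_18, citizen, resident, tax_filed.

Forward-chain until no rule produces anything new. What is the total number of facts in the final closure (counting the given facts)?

Round 1: rule 6 [adult_resident => renewal_due]; rule 11 [over_18, citizen, tax_filed => address_verified]. Adds renewal_due, address_verified.
Round 2: rule 1 [address_verified, resident => has_valid_id]; rule 8 [renewal_due => income_below_cap]. Adds has_valid_id, income_below_cap.
Round 3: rule 2 [has_valid_id, income_below_cap => notify_finance]; rule 3 [tax_filed, has_valid_id => case_approved]. Adds notify_finance, case_approved.
Round 4: rule 4 [notify_finance => eligible_subsidy]; rule 7 [has_dependent, notify_finance => enrolled_program]. Adds eligible_subsidy, enrolled_program.
Closure: {address_verified, adult_resident, case_approved, citizen, eligible_subsidy, enrolled_program, has_dependent, has_valid_id, income_below_cap, notify_finance, over_18, renewal_due, resident, tax_filed} — 14 facts.

14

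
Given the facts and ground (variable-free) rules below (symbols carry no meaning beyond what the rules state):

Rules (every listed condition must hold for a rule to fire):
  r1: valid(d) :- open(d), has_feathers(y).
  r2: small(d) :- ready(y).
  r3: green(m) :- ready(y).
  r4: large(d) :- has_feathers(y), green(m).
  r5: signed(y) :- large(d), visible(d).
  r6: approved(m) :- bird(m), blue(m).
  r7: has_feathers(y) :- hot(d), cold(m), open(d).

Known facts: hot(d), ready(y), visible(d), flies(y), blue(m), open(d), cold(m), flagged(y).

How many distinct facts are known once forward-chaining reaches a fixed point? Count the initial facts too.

14

Round 1 fires r2, r3, r7, giving small(d), green(m), has_feathers(y).
Round 2 fires r1, r4, giving valid(d), large(d).
Round 3 fires r5, giving signed(y).
Closure: {blue(m), cold(m), flagged(y), flies(y), green(m), has_feathers(y), hot(d), large(d), open(d), ready(y), signed(y), small(d), valid(d), visible(d)} — 14 facts.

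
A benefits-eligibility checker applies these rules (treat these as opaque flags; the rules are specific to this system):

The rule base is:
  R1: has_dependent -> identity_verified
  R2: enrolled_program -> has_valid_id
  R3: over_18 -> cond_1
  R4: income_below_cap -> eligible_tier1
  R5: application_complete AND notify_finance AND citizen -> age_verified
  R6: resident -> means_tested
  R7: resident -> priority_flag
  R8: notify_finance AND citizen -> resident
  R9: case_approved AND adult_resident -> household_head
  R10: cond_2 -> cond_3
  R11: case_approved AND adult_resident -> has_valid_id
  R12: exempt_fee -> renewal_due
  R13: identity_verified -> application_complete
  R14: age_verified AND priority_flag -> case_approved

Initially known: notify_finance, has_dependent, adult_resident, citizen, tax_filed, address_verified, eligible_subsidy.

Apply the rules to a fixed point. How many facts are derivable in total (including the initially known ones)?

16

Round 1 — R1, R8, derive identity_verified, resident.
Round 2 — R6, R7, R13, derive means_tested, priority_flag, application_complete.
Round 3 — R5, derive age_verified.
Round 4 — R14, derive case_approved.
Round 5 — R9, R11, derive household_head, has_valid_id.
Closure: {address_verified, adult_resident, age_verified, application_complete, case_approved, citizen, eligible_subsidy, has_dependent, has_valid_id, household_head, identity_verified, means_tested, notify_finance, priority_flag, resident, tax_filed} — 16 facts.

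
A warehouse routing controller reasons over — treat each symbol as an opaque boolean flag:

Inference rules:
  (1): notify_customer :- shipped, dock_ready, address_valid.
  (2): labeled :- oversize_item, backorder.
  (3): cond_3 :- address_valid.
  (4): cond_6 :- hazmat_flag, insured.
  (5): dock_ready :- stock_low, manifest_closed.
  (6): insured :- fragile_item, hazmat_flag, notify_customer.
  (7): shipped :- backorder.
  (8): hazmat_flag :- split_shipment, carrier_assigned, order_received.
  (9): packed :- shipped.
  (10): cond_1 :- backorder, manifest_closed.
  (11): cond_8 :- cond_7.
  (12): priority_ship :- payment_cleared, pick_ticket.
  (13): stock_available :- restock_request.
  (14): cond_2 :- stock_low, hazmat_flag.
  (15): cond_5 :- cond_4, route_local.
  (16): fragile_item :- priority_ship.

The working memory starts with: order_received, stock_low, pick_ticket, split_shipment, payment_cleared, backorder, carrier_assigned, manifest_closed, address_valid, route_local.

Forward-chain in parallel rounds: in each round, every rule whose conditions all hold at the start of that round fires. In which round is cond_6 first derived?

Round 1 — (3), (5), (7), (8), (10), (12), derive cond_3, dock_ready, shipped, hazmat_flag, cond_1, priority_ship.
Round 2 — (1), (9), (14), (16), derive notify_customer, packed, cond_2, fragile_item.
Round 3 — (6), derive insured.
Round 4 — (4), derive cond_6.
cond_6 first appears in round 4.

4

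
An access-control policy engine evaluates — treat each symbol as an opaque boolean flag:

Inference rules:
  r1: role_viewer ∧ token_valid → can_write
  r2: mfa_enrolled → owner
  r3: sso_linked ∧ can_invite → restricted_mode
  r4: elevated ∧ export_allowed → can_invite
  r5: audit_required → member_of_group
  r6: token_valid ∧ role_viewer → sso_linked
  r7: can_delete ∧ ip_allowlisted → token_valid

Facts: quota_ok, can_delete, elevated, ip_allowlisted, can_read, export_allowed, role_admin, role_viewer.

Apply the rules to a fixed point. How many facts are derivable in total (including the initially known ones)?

13

Round 1 — r4, r7, derive can_invite, token_valid.
Round 2 — r1, r6, derive can_write, sso_linked.
Round 3 — r3, derive restricted_mode.
Closure: {can_delete, can_invite, can_read, can_write, elevated, export_allowed, ip_allowlisted, quota_ok, restricted_mode, role_admin, role_viewer, sso_linked, token_valid} — 13 facts.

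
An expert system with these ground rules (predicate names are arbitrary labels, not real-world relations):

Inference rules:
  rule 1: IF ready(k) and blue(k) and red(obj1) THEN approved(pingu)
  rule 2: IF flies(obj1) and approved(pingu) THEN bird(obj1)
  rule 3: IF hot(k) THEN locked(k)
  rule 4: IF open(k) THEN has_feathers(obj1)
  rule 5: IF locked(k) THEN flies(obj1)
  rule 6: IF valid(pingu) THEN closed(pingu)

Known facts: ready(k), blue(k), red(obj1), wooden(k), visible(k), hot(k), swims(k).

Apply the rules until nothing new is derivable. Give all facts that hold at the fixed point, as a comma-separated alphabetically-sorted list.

Round 1 — rule 1, rule 3, derive approved(pingu), locked(k).
Round 2 — rule 5, derive flies(obj1).
Round 3 — rule 2, derive bird(obj1).

approved(pingu), bird(obj1), blue(k), flies(obj1), hot(k), locked(k), ready(k), red(obj1), swims(k), visible(k), wooden(k)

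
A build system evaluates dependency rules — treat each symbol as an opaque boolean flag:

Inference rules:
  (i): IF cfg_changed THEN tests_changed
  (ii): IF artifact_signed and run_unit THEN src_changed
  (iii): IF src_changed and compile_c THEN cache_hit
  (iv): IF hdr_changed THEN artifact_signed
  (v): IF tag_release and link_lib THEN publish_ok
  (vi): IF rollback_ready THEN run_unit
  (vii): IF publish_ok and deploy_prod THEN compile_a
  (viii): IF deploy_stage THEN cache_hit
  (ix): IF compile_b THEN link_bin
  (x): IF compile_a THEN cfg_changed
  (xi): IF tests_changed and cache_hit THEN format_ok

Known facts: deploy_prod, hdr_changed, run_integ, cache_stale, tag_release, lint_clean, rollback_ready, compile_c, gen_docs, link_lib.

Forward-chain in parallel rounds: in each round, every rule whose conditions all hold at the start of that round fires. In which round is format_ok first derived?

Round 1: (iv) [IF hdr_changed THEN artifact_signed]; (v) [IF tag_release and link_lib THEN publish_ok]; (vi) [IF rollback_ready THEN run_unit]. Adds artifact_signed, publish_ok, run_unit.
Round 2: (ii) [IF artifact_signed and run_unit THEN src_changed]; (vii) [IF publish_ok and deploy_prod THEN compile_a]. Adds src_changed, compile_a.
Round 3: (iii) [IF src_changed and compile_c THEN cache_hit]; (x) [IF compile_a THEN cfg_changed]. Adds cache_hit, cfg_changed.
Round 4: (i) [IF cfg_changed THEN tests_changed]. Adds tests_changed.
Round 5: (xi) [IF tests_changed and cache_hit THEN format_ok]. Adds format_ok.
format_ok first appears in round 5.

5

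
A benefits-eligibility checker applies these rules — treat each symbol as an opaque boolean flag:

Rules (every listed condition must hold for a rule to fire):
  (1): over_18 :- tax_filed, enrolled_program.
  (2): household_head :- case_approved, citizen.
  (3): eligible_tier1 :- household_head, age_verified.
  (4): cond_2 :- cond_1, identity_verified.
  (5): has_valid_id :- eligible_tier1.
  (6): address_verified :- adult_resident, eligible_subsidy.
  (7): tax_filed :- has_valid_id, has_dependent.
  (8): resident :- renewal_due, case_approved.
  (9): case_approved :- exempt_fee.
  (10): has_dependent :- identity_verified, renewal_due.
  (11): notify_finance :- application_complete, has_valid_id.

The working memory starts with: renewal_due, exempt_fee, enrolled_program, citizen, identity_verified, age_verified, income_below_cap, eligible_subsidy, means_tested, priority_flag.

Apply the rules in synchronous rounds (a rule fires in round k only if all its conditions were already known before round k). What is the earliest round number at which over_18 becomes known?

Round 1: (9) [case_approved :- exempt_fee.]; (10) [has_dependent :- identity_verified, renewal_due.]. New: case_approved, has_dependent.
Round 2: (2) [household_head :- case_approved, citizen.]; (8) [resident :- renewal_due, case_approved.]. New: household_head, resident.
Round 3: (3) [eligible_tier1 :- household_head, age_verified.]. New: eligible_tier1.
Round 4: (5) [has_valid_id :- eligible_tier1.]. New: has_valid_id.
Round 5: (7) [tax_filed :- has_valid_id, has_dependent.]. New: tax_filed.
Round 6: (1) [over_18 :- tax_filed, enrolled_program.]. New: over_18.
over_18 first appears in round 6.

6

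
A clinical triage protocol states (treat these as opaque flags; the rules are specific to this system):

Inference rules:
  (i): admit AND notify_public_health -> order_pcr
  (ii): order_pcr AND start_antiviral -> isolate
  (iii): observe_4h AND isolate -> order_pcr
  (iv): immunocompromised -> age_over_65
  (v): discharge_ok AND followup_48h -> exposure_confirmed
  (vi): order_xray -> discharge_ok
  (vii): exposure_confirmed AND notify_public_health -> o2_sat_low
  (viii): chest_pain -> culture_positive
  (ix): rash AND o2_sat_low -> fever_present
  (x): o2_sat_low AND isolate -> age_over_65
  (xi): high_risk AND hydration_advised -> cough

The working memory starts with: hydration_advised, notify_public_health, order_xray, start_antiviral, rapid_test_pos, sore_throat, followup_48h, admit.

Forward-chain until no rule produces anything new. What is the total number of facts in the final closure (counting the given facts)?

14

Round 1 fires (i), (vi), giving order_pcr, discharge_ok.
Round 2 fires (ii), (v), giving isolate, exposure_confirmed.
Round 3 fires (vii), giving o2_sat_low.
Round 4 fires (x), giving age_over_65.
Closure: {admit, age_over_65, discharge_ok, exposure_confirmed, followup_48h, hydration_advised, isolate, notify_public_health, o2_sat_low, order_pcr, order_xray, rapid_test_pos, sore_throat, start_antiviral} — 14 facts.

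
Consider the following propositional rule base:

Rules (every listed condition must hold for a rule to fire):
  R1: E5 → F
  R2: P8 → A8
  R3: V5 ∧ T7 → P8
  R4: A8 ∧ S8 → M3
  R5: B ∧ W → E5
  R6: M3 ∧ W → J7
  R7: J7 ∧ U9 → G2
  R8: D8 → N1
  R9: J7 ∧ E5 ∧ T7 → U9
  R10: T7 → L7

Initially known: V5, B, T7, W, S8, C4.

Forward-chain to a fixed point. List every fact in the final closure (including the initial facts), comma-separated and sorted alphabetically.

A8, B, C4, E5, F, G2, J7, L7, M3, P8, S8, T7, U9, V5, W

Round 1 fires R3, R5, R10, giving P8, E5, L7.
Round 2 fires R1, R2, giving F, A8.
Round 3 fires R4, giving M3.
Round 4 fires R6, giving J7.
Round 5 fires R9, giving U9.
Round 6 fires R7, giving G2.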